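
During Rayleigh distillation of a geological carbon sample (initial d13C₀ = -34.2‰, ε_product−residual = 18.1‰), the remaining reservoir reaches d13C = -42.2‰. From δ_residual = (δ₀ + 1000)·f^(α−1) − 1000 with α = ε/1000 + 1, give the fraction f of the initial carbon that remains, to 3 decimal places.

α − 1 = ε/1000 = 0.0181
(δ_res + 1000)/(δ₀ + 1000) = (-42.2 + 1000)/(-34.2 + 1000) = 957.8/965.8 = 0.991717
f = 0.991717^(1/0.0181) = exp(ln(0.991717)/0.0181) = exp(-0.00832/0.0181)
f = exp(-0.4595) = 0.6316

0.632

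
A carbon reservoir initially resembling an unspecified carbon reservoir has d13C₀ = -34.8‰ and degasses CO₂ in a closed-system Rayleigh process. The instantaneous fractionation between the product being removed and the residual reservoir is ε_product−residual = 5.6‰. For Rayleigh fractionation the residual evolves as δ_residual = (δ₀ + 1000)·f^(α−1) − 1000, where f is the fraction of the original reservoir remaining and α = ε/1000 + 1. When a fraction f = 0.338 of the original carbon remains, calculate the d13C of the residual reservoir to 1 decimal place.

-40.6‰

Rayleigh residual: δ_res = (δ₀ + 1000)·f^(α−1) − 1000
α = ε/1000 + 1 = 1.00560, so α − 1 = 0.00560
f^(α−1) = 0.338^(0.00560) = 0.993944
δ_res = (-34.8 + 1000) × 0.993944 − 1000 = 959.355 − 1000 = -40.65‰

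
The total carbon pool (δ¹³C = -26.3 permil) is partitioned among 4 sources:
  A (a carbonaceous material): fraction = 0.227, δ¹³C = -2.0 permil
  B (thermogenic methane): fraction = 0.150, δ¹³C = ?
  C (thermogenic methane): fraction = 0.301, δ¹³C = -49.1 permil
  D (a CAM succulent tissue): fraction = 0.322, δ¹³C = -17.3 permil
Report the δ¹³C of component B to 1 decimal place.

Isotope mass balance: δ_bulk = Σ fᵢ·δᵢ.
-26.3 = 0.227×(-2.0) + 0.150×δ_B + 0.301×(-49.1) + 0.322×(-17.3)
0.150·δ_B = -26.3 − (-20.804) = -5.496
δ_B = -5.496 / 0.150 = -36.64 permil

-36.6 permil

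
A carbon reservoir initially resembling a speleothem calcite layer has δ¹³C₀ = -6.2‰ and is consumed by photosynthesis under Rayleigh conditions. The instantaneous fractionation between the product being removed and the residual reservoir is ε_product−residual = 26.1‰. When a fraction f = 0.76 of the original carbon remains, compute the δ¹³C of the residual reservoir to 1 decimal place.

Rayleigh residual: δ_res = (δ₀ + 1000)·f^(α−1) − 1000
α = ε/1000 + 1 = 1.02610, so α − 1 = 0.02610
f^(α−1) = 0.76^(0.02610) = 0.992863
δ_res = (-6.2 + 1000) × 0.992863 − 1000 = 986.707 − 1000 = -13.29‰

-13.3‰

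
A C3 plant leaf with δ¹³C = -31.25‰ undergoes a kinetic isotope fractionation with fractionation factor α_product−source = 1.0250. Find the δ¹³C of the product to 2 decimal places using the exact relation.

-7.03‰

δ_product = (δ_source + 1000)·α − 1000
δ_product = (-31.25 + 1000) × 1.0250 − 1000
δ_product = 992.969 − 1000 = -7.031‰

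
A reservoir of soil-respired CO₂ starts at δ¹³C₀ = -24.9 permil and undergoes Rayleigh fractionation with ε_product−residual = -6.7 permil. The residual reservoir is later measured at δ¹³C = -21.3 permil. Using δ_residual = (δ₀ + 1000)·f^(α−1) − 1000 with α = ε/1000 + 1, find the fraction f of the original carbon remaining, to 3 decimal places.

0.577

α − 1 = ε/1000 = -0.0067
(δ_res + 1000)/(δ₀ + 1000) = (-21.3 + 1000)/(-24.9 + 1000) = 978.7/975.1 = 1.003692
f = 1.003692^(1/-0.0067) = exp(ln(1.003692)/-0.0067) = exp(0.00369/-0.0067)
f = exp(-0.5500) = 0.5769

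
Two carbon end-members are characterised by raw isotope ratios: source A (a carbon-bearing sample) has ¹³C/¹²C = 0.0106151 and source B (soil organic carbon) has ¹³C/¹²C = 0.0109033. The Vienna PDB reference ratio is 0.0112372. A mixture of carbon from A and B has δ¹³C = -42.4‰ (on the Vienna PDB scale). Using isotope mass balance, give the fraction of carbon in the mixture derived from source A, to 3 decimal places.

δ_A = (0.0106151/0.0112372 − 1)×1000 = (0.944639 − 1)×1000 = -55.361‰
δ_B = (0.0109033/0.0112372 − 1)×1000 = (0.970286 − 1)×1000 = -29.714‰
f_A = (δ_mix − δ_B)/(δ_A − δ_B) = (-42.4 − (-29.714))/(-55.361 − (-29.714))
f_A = -12.686 / -25.647 = 0.4946

0.495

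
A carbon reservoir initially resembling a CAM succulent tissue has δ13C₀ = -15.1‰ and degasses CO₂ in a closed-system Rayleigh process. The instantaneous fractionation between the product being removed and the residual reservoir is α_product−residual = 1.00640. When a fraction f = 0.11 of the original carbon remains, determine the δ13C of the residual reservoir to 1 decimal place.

Rayleigh residual: δ_res = (δ₀ + 1000)·f^(α−1) − 1000
α − 1 = 0.00640
f^(α−1) = 0.11^(0.00640) = 0.985973
δ_res = (-15.1 + 1000) × 0.985973 − 1000 = 971.085 − 1000 = -28.92‰

-28.9‰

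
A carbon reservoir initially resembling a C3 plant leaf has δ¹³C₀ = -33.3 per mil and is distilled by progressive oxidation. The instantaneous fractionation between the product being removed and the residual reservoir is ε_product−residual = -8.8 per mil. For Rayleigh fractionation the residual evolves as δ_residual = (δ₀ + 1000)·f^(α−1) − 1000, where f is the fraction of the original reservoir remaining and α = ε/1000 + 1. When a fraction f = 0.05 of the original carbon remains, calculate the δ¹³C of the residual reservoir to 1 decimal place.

Rayleigh residual: δ_res = (δ₀ + 1000)·f^(α−1) − 1000
α = ε/1000 + 1 = 0.99120, so α − 1 = -0.00880
f^(α−1) = 0.05^(-0.00880) = 1.026713
δ_res = (-33.3 + 1000) × 1.026713 − 1000 = 992.523 − 1000 = -7.48 per mil

-7.5 per mil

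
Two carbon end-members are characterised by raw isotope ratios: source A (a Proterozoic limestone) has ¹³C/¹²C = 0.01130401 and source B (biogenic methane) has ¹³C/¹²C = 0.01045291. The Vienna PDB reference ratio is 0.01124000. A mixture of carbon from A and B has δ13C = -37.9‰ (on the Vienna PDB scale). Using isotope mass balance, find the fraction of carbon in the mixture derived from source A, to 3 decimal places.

0.424

δ_A = (0.01130401/0.01124000 − 1)×1000 = (1.005695 − 1)×1000 = 5.695‰
δ_B = (0.01045291/0.01124000 − 1)×1000 = (0.929974 − 1)×1000 = -70.026‰
f_A = (δ_mix − δ_B)/(δ_A − δ_B) = (-37.9 − (-70.026))/(5.695 − (-70.026))
f_A = 32.126 / 75.721 = 0.4243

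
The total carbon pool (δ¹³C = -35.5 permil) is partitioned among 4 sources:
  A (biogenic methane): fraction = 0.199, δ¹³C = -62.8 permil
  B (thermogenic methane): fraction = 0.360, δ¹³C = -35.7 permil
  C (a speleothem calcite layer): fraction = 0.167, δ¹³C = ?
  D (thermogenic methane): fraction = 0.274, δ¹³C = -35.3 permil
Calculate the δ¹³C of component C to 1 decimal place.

-2.9 permil

Isotope mass balance: δ_bulk = Σ fᵢ·δᵢ.
-35.5 = 0.199×(-62.8) + 0.360×(-35.7) + 0.167×δ_C + 0.274×(-35.3)
0.167·δ_C = -35.5 − (-35.021) = -0.479
δ_C = -0.479 / 0.167 = -2.87 permil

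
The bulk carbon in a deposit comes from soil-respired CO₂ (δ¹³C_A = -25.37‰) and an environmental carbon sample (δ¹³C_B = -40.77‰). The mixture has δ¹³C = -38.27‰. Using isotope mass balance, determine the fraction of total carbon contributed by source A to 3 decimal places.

δ_mix = f_A·δ_A + (1 − f_A)·δ_B  ⇒  f_A = (δ_mix − δ_B)/(δ_A − δ_B)
f_A = (-38.27 − (-40.77)) / (-25.37 − (-40.77))
f_A = 2.50 / 15.40 = 0.1623

0.162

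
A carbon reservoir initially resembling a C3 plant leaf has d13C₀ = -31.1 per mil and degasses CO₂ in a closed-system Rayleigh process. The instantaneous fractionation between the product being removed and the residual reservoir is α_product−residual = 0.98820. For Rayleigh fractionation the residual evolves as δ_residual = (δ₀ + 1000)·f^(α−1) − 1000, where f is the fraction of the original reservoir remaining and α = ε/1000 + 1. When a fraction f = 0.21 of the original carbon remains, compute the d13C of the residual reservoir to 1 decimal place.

-13.1 per mil

Rayleigh residual: δ_res = (δ₀ + 1000)·f^(α−1) − 1000
α − 1 = -0.01180
f^(α−1) = 0.21^(-0.01180) = 1.018586
δ_res = (-31.1 + 1000) × 1.018586 − 1000 = 986.908 − 1000 = -13.09 per mil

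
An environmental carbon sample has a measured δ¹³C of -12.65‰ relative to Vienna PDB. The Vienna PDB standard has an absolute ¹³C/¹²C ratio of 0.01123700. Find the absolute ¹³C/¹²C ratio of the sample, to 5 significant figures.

R_sample = R_standard × (δ¹³C/1000 + 1)
R_sample = 0.01123700 × (-12.65/1000 + 1) = 0.01123700 × 0.987350
R_sample = 0.0110949

0.011095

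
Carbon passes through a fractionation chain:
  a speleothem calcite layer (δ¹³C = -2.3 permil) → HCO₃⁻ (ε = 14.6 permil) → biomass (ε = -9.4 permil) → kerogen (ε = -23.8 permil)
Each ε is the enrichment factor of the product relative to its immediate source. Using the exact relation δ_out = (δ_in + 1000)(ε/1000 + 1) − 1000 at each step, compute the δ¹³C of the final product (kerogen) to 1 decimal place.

-21.1 permil

step 1: δ = (-2.30 + 1000)·(14.6/1000 + 1) − 1000 = 12.27 permil
step 2: δ = (12.27 + 1000)·(-9.4/1000 + 1) − 1000 = 2.75 permil
step 3: δ = (2.75 + 1000)·(-23.8/1000 + 1) − 1000 = -21.11 permil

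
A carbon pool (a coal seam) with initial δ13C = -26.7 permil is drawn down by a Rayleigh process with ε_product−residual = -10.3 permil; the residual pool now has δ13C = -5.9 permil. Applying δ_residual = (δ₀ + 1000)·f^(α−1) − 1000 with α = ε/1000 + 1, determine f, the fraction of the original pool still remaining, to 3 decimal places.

0.128

α − 1 = ε/1000 = -0.0103
(δ_res + 1000)/(δ₀ + 1000) = (-5.9 + 1000)/(-26.7 + 1000) = 994.1/973.3 = 1.021371
f = 1.021371^(1/-0.0103) = exp(ln(1.021371)/-0.0103) = exp(0.02115/-0.0103)
f = exp(-2.0530) = 0.1284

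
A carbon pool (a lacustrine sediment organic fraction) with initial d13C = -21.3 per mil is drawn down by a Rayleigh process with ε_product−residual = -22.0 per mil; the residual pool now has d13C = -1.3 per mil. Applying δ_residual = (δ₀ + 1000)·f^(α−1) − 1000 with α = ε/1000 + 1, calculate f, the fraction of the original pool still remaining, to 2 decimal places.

α − 1 = ε/1000 = -0.0220
(δ_res + 1000)/(δ₀ + 1000) = (-1.3 + 1000)/(-21.3 + 1000) = 998.7/978.7 = 1.020435
f = 1.020435^(1/-0.0220) = exp(ln(1.020435)/-0.0220) = exp(0.02023/-0.0220)
f = exp(-0.9195) = 0.3987

0.40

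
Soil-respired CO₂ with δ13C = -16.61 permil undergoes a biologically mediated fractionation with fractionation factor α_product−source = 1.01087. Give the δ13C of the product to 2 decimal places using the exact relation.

-5.92 permil

δ_product = (δ_source + 1000)·α − 1000
δ_product = (-16.61 + 1000) × 1.01087 − 1000
δ_product = 994.079 − 1000 = -5.921 permil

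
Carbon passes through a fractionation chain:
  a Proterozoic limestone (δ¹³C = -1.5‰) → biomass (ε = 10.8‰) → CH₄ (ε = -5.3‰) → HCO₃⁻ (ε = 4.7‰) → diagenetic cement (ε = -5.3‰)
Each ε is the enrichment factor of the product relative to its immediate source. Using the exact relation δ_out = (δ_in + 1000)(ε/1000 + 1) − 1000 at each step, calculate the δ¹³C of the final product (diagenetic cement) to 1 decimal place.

step 1: δ = (-1.50 + 1000)·(10.8/1000 + 1) − 1000 = 9.28‰
step 2: δ = (9.28 + 1000)·(-5.3/1000 + 1) − 1000 = 3.93‰
step 3: δ = (3.93 + 1000)·(4.7/1000 + 1) − 1000 = 8.65‰
step 4: δ = (8.65 + 1000)·(-5.3/1000 + 1) − 1000 = 3.31‰

3.3‰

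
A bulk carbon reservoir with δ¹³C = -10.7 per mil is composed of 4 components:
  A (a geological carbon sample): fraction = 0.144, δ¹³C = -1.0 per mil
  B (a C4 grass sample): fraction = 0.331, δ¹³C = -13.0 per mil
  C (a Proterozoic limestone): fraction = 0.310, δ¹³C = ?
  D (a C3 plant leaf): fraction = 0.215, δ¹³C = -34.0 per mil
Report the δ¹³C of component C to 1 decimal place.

3.4 per mil

Isotope mass balance: δ_bulk = Σ fᵢ·δᵢ.
-10.7 = 0.144×(-1.0) + 0.331×(-13.0) + 0.310×δ_C + 0.215×(-34.0)
0.310·δ_C = -10.7 − (-11.757) = 1.057
δ_C = 1.057 / 0.310 = 3.41 per mil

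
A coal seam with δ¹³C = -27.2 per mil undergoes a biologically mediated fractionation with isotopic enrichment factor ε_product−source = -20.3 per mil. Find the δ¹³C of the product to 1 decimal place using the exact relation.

Exactly, δ_product = (δ_source + 1000)·(ε/1000 + 1) − 1000.
δ_product = (-27.2 + 1000) × (-20.3/1000 + 1) − 1000
δ_product = -46.95 per mil

-46.9 per mil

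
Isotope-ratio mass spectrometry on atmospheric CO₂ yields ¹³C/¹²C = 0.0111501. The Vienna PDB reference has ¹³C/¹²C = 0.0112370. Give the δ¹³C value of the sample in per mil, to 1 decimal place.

-7.7 per mil

δ¹³C = (R_sample / R_standard − 1) × 1000
R_sample / R_standard = 0.0111501 / 0.0112370 = 0.992267
δ¹³C = (0.992267 − 1) × 1000 = -7.73 per mil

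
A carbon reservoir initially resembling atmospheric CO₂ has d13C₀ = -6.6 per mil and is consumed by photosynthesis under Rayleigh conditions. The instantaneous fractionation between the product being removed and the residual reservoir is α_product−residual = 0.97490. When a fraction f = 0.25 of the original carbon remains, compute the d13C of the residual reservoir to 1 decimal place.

Rayleigh residual: δ_res = (δ₀ + 1000)·f^(α−1) − 1000
α − 1 = -0.02510
f^(α−1) = 0.25^(-0.02510) = 1.035408
δ_res = (-6.6 + 1000) × 1.035408 − 1000 = 1028.575 − 1000 = 28.57 per mil

28.6 per mil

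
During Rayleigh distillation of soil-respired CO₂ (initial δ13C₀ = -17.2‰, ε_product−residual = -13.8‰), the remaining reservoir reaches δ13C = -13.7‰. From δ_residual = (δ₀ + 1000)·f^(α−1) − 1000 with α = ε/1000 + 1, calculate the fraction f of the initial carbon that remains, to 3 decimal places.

α − 1 = ε/1000 = -0.0138
(δ_res + 1000)/(δ₀ + 1000) = (-13.7 + 1000)/(-17.2 + 1000) = 986.3/982.8 = 1.003561
f = 1.003561^(1/-0.0138) = exp(ln(1.003561)/-0.0138) = exp(0.00355/-0.0138)
f = exp(-0.2576) = 0.7729

0.773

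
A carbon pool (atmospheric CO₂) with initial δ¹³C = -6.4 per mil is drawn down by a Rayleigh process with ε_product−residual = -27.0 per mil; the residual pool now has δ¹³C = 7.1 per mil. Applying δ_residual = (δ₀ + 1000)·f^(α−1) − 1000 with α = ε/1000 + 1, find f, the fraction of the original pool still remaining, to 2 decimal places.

α − 1 = ε/1000 = -0.0270
(δ_res + 1000)/(δ₀ + 1000) = (7.1 + 1000)/(-6.4 + 1000) = 1007.1/993.6 = 1.013587
f = 1.013587^(1/-0.0270) = exp(ln(1.013587)/-0.0270) = exp(0.01350/-0.0270)
f = exp(-0.4998) = 0.6066

0.61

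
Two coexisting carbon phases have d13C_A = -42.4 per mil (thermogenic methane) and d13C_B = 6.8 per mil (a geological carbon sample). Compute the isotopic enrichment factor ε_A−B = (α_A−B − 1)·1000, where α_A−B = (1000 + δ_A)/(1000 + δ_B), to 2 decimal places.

-48.87 per mil

α_A−B = (1000 + -42.4) / (1000 + 6.8) = 957.6 / 1006.8 = 0.951132
ε_A−B = (0.951132 − 1) × 1000 = -48.868 per mil
(The approximation ε ≈ δ_A − δ_B would give -49.2 per mil.)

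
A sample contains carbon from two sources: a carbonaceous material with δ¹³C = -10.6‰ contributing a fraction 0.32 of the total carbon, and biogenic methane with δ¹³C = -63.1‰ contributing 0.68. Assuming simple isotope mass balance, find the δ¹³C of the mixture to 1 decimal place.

-46.3‰

δ_mix = f_A·δ_A + f_B·δ_B
δ_mix = 0.32 × (-10.6) + 0.68 × (-63.1)
δ_mix = -3.39 + -42.91 = -46.30‰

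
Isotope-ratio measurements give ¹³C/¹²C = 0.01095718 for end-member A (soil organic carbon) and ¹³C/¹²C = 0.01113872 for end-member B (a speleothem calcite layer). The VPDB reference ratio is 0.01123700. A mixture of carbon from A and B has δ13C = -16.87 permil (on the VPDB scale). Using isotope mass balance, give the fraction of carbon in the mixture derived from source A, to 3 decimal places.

0.503

δ_A = (0.01095718/0.01123700 − 1)×1000 = (0.975098 − 1)×1000 = -24.902 permil
δ_B = (0.01113872/0.01123700 − 1)×1000 = (0.991254 − 1)×1000 = -8.746 permil
f_A = (δ_mix − δ_B)/(δ_A − δ_B) = (-16.87 − (-8.746))/(-24.902 − (-8.746))
f_A = -8.124 / -16.156 = 0.5029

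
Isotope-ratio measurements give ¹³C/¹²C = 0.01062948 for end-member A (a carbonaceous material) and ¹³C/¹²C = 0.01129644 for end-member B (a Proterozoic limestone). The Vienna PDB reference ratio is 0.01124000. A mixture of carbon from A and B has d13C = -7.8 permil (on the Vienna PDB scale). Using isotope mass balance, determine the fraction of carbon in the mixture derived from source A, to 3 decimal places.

δ_A = (0.01062948/0.01124000 − 1)×1000 = (0.945683 − 1)×1000 = -54.317 permil
δ_B = (0.01129644/0.01124000 − 1)×1000 = (1.005021 − 1)×1000 = 5.021 permil
f_A = (δ_mix − δ_B)/(δ_A − δ_B) = (-7.8 − (5.021))/(-54.317 − (5.021))
f_A = -12.821 / -59.338 = 0.2161

0.216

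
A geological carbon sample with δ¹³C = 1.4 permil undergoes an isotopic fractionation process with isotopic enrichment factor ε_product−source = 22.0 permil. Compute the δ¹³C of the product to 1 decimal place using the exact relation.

23.4 permil

To first order, δ_product ≈ δ_source + ε = 23.4 permil.
Exactly, δ_product = (δ_source + 1000)·(ε/1000 + 1) − 1000.
δ_product = (1.4 + 1000) × (22.0/1000 + 1) − 1000
δ_product = 23.43 permil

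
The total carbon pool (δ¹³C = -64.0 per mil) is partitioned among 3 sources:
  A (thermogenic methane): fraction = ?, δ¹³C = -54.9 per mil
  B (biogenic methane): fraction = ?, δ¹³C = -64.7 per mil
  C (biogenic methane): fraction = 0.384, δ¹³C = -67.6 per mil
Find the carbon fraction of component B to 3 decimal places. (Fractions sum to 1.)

0.431

Let f_B and f_A be the unknown fractions; fractions sum to 1 so f_B + f_A = 0.616.
Mass balance: Σ fᵢ·δᵢ = δ_bulk ⇒ f_B·(-64.7) + f_A·(-54.9) = -64.0 − (-25.958) = -38.042
Substitute f_A = 0.616 − f_B:
f_B·(-64.7 − -54.9) = -38.042 − 0.616×(-54.9) = -4.223
f_B = -4.223 / -9.8 = 0.4309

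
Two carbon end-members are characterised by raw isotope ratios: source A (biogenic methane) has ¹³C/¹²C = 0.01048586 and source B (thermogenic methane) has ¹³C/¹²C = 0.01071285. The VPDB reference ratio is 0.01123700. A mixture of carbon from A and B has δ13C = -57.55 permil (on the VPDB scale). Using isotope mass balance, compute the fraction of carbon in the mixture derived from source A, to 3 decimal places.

δ_A = (0.01048586/0.01123700 − 1)×1000 = (0.933155 − 1)×1000 = -66.845 permil
δ_B = (0.01071285/0.01123700 − 1)×1000 = (0.953355 − 1)×1000 = -46.645 permil
f_A = (δ_mix − δ_B)/(δ_A − δ_B) = (-57.55 − (-46.645))/(-66.845 − (-46.645))
f_A = -10.905 / -20.200 = 0.5398

0.540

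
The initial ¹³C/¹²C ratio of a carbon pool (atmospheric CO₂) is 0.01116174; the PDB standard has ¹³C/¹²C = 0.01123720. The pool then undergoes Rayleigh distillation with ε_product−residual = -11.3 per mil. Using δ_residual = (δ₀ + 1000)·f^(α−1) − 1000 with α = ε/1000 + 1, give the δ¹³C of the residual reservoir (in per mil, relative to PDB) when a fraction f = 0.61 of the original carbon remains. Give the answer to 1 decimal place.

δ₀ = (0.01116174/0.01123720 − 1)×1000 = (0.993285 − 1)×1000 = -6.715 per mil
α − 1 = ε/1000 = -0.0113
f^(α−1) = 0.61^(-0.0113) = 1.005601
δ_res = (-6.715 + 1000) × 1.005601 − 1000 = 998.848 − 1000 = -1.15 per mil

-1.2 per mil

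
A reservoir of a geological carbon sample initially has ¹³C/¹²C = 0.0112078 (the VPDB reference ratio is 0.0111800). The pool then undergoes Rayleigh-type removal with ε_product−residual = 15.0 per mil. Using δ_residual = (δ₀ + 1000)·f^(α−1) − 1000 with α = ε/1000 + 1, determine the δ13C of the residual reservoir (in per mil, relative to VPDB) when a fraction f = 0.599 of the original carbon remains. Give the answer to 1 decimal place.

δ₀ = (0.0112078/0.0111800 − 1)×1000 = (1.002487 − 1)×1000 = 2.487 per mil
α − 1 = ε/1000 = 0.0150
f^(α−1) = 0.599^(0.0150) = 0.992342
δ_res = (2.487 + 1000) × 0.992342 − 1000 = 994.810 − 1000 = -5.19 per mil

-5.2 per mil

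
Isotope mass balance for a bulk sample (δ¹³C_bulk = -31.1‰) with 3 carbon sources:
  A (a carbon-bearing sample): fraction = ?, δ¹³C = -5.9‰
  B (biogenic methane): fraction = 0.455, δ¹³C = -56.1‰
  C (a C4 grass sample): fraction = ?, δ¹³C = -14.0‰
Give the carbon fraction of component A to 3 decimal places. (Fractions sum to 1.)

Let f_A and f_C be the unknown fractions; fractions sum to 1 so f_A + f_C = 0.545.
Mass balance: Σ fᵢ·δᵢ = δ_bulk ⇒ f_A·(-5.9) + f_C·(-14.0) = -31.1 − (-25.526) = -5.575
Substitute f_C = 0.545 − f_A:
f_A·(-5.9 − -14.0) = -5.575 − 0.545×(-14.0) = 2.056
f_A = 2.056 / 8.1 = 0.2538

0.254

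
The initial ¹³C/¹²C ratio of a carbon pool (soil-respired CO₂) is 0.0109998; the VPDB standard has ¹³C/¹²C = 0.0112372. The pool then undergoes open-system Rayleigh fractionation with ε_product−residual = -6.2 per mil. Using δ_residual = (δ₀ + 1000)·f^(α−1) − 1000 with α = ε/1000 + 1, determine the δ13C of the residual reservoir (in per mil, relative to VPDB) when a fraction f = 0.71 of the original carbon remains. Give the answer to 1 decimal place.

δ₀ = (0.0109998/0.0112372 − 1)×1000 = (0.978874 − 1)×1000 = -21.126 per mil
α − 1 = ε/1000 = -0.0062
f^(α−1) = 0.71^(-0.0062) = 1.002126
δ_res = (-21.126 + 1000) × 1.002126 − 1000 = 980.955 − 1000 = -19.05 per mil

-19.0 per mil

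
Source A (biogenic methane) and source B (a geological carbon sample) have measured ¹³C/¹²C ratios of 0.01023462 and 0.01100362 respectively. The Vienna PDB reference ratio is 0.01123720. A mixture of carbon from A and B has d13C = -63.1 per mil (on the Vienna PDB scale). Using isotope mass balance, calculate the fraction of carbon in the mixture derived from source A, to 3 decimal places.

δ_A = (0.01023462/0.01123720 − 1)×1000 = (0.910780 − 1)×1000 = -89.220 per mil
δ_B = (0.01100362/0.01123720 − 1)×1000 = (0.979214 − 1)×1000 = -20.786 per mil
f_A = (δ_mix − δ_B)/(δ_A − δ_B) = (-63.1 − (-20.786))/(-89.220 − (-20.786))
f_A = -42.314 / -68.433 = 0.6183

0.618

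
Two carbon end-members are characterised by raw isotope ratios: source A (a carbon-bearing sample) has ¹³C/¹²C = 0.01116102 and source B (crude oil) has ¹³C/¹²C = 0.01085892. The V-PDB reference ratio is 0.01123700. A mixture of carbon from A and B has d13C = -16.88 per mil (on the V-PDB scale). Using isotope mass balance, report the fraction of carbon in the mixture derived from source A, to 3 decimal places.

δ_A = (0.01116102/0.01123700 − 1)×1000 = (0.993238 − 1)×1000 = -6.762 per mil
δ_B = (0.01085892/0.01123700 − 1)×1000 = (0.966354 − 1)×1000 = -33.646 per mil
f_A = (δ_mix − δ_B)/(δ_A − δ_B) = (-16.88 − (-33.646))/(-6.762 − (-33.646))
f_A = 16.766 / 26.884 = 0.6236

0.624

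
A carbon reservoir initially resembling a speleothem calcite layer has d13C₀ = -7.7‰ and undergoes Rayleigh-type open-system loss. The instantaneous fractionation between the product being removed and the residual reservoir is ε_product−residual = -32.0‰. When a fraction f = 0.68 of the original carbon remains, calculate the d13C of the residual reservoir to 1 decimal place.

4.6‰

Rayleigh residual: δ_res = (δ₀ + 1000)·f^(α−1) − 1000
α = ε/1000 + 1 = 0.96800, so α − 1 = -0.03200
f^(α−1) = 0.68^(-0.03200) = 1.012418
δ_res = (-7.7 + 1000) × 1.012418 − 1000 = 1004.622 − 1000 = 4.62‰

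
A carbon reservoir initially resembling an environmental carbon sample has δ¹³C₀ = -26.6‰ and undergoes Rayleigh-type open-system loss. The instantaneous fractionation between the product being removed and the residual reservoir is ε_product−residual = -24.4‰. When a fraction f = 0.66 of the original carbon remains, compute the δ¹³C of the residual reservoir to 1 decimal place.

Rayleigh residual: δ_res = (δ₀ + 1000)·f^(α−1) − 1000
α = ε/1000 + 1 = 0.97560, so α − 1 = -0.02440
f^(α−1) = 0.66^(-0.02440) = 1.010190
δ_res = (-26.6 + 1000) × 1.010190 − 1000 = 983.319 − 1000 = -16.68‰

-16.7‰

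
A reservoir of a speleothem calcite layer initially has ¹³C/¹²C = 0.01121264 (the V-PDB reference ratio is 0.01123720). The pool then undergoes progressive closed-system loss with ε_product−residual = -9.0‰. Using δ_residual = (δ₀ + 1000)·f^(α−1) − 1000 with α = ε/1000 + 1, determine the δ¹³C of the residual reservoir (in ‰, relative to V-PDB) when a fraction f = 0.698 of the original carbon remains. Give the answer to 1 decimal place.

δ₀ = (0.01121264/0.01123720 − 1)×1000 = (0.997814 − 1)×1000 = -2.186‰
α − 1 = ε/1000 = -0.0090
f^(α−1) = 0.698^(-0.0090) = 1.003241
δ_res = (-2.186 + 1000) × 1.003241 − 1000 = 1001.048 − 1000 = 1.05‰

1.0‰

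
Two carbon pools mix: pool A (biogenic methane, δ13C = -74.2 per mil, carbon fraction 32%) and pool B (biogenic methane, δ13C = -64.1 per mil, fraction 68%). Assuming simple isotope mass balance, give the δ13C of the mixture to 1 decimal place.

-67.3 per mil

δ_mix = f_A·δ_A + f_B·δ_B
δ_mix = 0.32 × (-74.2) + 0.68 × (-64.1)
δ_mix = -23.74 + -43.59 = -67.33 per mil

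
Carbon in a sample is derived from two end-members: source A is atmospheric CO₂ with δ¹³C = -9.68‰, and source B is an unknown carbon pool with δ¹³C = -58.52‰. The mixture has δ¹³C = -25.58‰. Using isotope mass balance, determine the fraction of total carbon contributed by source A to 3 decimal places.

0.674

δ_mix = f_A·δ_A + (1 − f_A)·δ_B  ⇒  f_A = (δ_mix − δ_B)/(δ_A − δ_B)
f_A = (-25.58 − (-58.52)) / (-9.68 − (-58.52))
f_A = 32.94 / 48.84 = 0.6744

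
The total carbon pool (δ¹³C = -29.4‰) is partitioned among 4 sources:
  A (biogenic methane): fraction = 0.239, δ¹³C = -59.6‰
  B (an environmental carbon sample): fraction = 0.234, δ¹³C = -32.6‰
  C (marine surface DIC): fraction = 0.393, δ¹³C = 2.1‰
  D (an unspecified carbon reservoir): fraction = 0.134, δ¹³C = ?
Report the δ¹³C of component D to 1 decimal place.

Isotope mass balance: δ_bulk = Σ fᵢ·δᵢ.
-29.4 = 0.239×(-59.6) + 0.234×(-32.6) + 0.393×(2.1) + 0.134×δ_D
0.134·δ_D = -29.4 − (-21.048) = -8.352
δ_D = -8.352 / 0.134 = -62.33‰

-62.3‰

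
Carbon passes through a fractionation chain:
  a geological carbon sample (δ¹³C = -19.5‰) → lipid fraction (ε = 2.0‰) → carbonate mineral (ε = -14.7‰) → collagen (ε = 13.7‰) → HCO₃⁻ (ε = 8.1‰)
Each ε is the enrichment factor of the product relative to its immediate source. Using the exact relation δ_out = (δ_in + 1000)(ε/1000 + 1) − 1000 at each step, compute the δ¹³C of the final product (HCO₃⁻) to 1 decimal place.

-10.8‰

step 1: δ = (-19.50 + 1000)·(2.0/1000 + 1) − 1000 = -17.54‰
step 2: δ = (-17.54 + 1000)·(-14.7/1000 + 1) − 1000 = -31.98‰
step 3: δ = (-31.98 + 1000)·(13.7/1000 + 1) − 1000 = -18.72‰
step 4: δ = (-18.72 + 1000)·(8.1/1000 + 1) − 1000 = -10.77‰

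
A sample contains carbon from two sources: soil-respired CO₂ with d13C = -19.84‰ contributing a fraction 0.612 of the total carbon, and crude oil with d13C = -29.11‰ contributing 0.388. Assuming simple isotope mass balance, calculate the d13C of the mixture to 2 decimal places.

δ_mix = f_A·δ_A + f_B·δ_B
δ_mix = 0.612 × (-19.84) + 0.388 × (-29.11)
δ_mix = -12.142 + -11.295 = -23.437‰

-23.44‰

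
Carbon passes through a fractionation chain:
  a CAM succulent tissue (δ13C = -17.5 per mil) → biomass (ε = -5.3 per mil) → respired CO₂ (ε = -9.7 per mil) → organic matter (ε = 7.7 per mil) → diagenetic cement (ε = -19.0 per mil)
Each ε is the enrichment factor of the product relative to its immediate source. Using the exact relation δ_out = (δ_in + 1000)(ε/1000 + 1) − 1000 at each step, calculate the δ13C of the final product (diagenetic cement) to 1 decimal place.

-43.3 per mil

step 1: δ = (-17.50 + 1000)·(-5.3/1000 + 1) − 1000 = -22.71 per mil
step 2: δ = (-22.71 + 1000)·(-9.7/1000 + 1) − 1000 = -32.19 per mil
step 3: δ = (-32.19 + 1000)·(7.7/1000 + 1) − 1000 = -24.73 per mil
step 4: δ = (-24.73 + 1000)·(-19.0/1000 + 1) − 1000 = -43.26 per mil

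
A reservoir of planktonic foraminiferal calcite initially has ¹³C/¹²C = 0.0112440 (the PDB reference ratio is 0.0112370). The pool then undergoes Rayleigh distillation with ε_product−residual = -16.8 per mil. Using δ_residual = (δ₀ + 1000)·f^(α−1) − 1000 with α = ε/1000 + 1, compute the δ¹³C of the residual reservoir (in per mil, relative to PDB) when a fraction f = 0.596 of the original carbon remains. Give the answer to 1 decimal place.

9.4 per mil

δ₀ = (0.0112440/0.0112370 − 1)×1000 = (1.000623 − 1)×1000 = 0.623 per mil
α − 1 = ε/1000 = -0.0168
f^(α−1) = 0.596^(-0.0168) = 1.008732
δ_res = (0.623 + 1000) × 1.008732 − 1000 = 1009.361 − 1000 = 9.36 per mil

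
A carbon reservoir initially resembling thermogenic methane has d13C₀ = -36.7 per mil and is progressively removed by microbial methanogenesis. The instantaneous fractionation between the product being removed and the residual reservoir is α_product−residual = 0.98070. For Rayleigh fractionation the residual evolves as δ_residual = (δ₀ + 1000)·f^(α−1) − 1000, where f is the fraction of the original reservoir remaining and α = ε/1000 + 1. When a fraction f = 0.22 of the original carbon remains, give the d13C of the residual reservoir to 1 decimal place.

Rayleigh residual: δ_res = (δ₀ + 1000)·f^(α−1) − 1000
α − 1 = -0.01930
f^(α−1) = 0.22^(-0.01930) = 1.029654
δ_res = (-36.7 + 1000) × 1.029654 − 1000 = 991.866 − 1000 = -8.13 per mil

-8.1 per mil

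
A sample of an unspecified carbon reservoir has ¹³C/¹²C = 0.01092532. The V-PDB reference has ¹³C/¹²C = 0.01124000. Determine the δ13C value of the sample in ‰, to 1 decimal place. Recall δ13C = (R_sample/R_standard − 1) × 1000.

-28.0‰

δ13C = (R_sample / R_standard − 1) × 1000
R_sample / R_standard = 0.01092532 / 0.01124000 = 0.972004
δ13C = (0.972004 − 1) × 1000 = -28.00‰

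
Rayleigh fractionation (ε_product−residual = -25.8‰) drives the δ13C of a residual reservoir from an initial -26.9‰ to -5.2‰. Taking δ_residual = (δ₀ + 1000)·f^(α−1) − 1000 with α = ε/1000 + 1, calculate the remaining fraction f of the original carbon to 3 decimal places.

α − 1 = ε/1000 = -0.0258
(δ_res + 1000)/(δ₀ + 1000) = (-5.2 + 1000)/(-26.9 + 1000) = 994.8/973.1 = 1.022300
f = 1.022300^(1/-0.0258) = exp(ln(1.022300)/-0.0258) = exp(0.02205/-0.0258)
f = exp(-0.8548) = 0.4254

0.425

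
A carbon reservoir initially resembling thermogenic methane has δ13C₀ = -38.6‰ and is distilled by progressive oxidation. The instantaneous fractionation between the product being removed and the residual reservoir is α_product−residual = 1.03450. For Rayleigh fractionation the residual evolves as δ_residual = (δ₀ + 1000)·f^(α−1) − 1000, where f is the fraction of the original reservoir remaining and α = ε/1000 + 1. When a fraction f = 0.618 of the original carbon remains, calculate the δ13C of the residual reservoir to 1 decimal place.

Rayleigh residual: δ_res = (δ₀ + 1000)·f^(α−1) − 1000
α − 1 = 0.03450
f^(α−1) = 0.618^(0.03450) = 0.983533
δ_res = (-38.6 + 1000) × 0.983533 − 1000 = 945.569 − 1000 = -54.43‰

-54.4‰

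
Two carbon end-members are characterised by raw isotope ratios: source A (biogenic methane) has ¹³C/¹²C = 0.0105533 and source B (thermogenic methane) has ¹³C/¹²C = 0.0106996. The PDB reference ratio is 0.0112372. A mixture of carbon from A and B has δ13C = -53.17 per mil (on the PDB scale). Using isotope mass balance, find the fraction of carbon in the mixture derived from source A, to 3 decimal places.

0.409

δ_A = (0.0105533/0.0112372 − 1)×1000 = (0.939140 − 1)×1000 = -60.860 per mil
δ_B = (0.0106996/0.0112372 − 1)×1000 = (0.952159 − 1)×1000 = -47.841 per mil
f_A = (δ_mix − δ_B)/(δ_A − δ_B) = (-53.17 − (-47.841))/(-60.860 − (-47.841))
f_A = -5.329 / -13.019 = 0.4093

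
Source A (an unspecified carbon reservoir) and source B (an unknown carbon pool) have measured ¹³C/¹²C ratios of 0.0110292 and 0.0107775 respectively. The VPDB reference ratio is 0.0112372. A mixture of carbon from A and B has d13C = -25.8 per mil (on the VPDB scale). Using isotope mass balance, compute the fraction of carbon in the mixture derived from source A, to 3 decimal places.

0.675

δ_A = (0.0110292/0.0112372 − 1)×1000 = (0.981490 − 1)×1000 = -18.510 per mil
δ_B = (0.0107775/0.0112372 − 1)×1000 = (0.959091 − 1)×1000 = -40.909 per mil
f_A = (δ_mix − δ_B)/(δ_A − δ_B) = (-25.8 − (-40.909))/(-18.510 − (-40.909))
f_A = 15.109 / 22.399 = 0.6745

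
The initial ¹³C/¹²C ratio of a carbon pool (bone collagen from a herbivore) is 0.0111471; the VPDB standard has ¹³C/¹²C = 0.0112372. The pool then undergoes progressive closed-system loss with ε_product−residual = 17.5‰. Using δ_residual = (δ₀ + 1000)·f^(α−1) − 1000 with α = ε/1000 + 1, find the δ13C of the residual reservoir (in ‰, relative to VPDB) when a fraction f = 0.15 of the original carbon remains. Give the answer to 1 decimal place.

δ₀ = (0.0111471/0.0112372 − 1)×1000 = (0.991982 − 1)×1000 = -8.018‰
α − 1 = ε/1000 = 0.0175
f^(α−1) = 0.15^(0.0175) = 0.967345
δ_res = (-8.018 + 1000) × 0.967345 − 1000 = 959.589 − 1000 = -40.41‰

-40.4‰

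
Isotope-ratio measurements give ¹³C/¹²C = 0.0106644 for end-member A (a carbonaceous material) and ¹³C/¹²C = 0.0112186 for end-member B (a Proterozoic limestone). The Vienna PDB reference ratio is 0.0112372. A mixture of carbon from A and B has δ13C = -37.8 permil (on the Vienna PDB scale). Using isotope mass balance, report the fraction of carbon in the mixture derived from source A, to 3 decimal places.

δ_A = (0.0106644/0.0112372 − 1)×1000 = (0.949026 − 1)×1000 = -50.974 permil
δ_B = (0.0112186/0.0112372 − 1)×1000 = (0.998345 − 1)×1000 = -1.655 permil
f_A = (δ_mix − δ_B)/(δ_A − δ_B) = (-37.8 − (-1.655))/(-50.974 − (-1.655))
f_A = -36.145 / -49.318 = 0.7329

0.733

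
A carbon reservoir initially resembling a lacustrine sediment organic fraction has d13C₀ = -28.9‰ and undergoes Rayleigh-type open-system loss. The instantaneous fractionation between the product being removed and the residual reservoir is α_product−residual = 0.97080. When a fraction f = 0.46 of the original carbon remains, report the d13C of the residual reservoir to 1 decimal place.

Rayleigh residual: δ_res = (δ₀ + 1000)·f^(α−1) − 1000
α − 1 = -0.02920
f^(α−1) = 0.46^(-0.02920) = 1.022934
δ_res = (-28.9 + 1000) × 1.022934 − 1000 = 993.371 − 1000 = -6.63‰

-6.6‰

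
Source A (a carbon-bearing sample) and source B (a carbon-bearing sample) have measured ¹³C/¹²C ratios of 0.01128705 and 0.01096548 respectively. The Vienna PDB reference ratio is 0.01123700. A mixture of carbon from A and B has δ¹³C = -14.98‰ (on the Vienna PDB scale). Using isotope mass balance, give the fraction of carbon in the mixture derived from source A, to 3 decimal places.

0.321

δ_A = (0.01128705/0.01123700 − 1)×1000 = (1.004454 − 1)×1000 = 4.454‰
δ_B = (0.01096548/0.01123700 − 1)×1000 = (0.975837 − 1)×1000 = -24.163‰
f_A = (δ_mix − δ_B)/(δ_A − δ_B) = (-14.98 − (-24.163))/(4.454 − (-24.163))
f_A = 9.183 / 28.617 = 0.3209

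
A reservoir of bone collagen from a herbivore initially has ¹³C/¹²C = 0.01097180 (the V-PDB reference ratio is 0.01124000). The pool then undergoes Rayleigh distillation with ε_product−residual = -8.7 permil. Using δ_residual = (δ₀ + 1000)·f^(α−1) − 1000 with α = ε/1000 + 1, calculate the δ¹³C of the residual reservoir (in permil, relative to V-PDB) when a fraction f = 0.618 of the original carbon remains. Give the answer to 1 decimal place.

δ₀ = (0.01097180/0.01124000 − 1)×1000 = (0.976139 − 1)×1000 = -23.861 permil
α − 1 = ε/1000 = -0.0087
f^(α−1) = 0.618^(-0.0087) = 1.004196
δ_res = (-23.861 + 1000) × 1.004196 − 1000 = 980.234 − 1000 = -19.77 permil

-19.8 permil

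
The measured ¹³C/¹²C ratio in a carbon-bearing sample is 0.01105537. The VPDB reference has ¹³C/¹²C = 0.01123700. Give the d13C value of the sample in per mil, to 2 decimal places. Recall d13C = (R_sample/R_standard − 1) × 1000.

-16.16 per mil

d13C = (R_sample / R_standard − 1) × 1000
R_sample / R_standard = 0.01105537 / 0.01123700 = 0.983836
d13C = (0.983836 − 1) × 1000 = -16.164 per mil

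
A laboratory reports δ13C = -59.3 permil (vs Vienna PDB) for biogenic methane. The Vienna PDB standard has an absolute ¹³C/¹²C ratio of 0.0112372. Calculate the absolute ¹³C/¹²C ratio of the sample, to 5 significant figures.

R_sample = R_standard × (δ13C/1000 + 1)
R_sample = 0.0112372 × (-59.3/1000 + 1) = 0.0112372 × 0.940700
R_sample = 0.0105708

0.010571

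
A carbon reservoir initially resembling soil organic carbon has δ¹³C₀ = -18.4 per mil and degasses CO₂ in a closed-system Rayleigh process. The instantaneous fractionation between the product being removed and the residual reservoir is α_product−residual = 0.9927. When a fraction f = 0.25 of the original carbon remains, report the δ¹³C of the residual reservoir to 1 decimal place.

-8.4 per mil

Rayleigh residual: δ_res = (δ₀ + 1000)·f^(α−1) − 1000
α − 1 = -0.00730
f^(α−1) = 0.25^(-0.00730) = 1.010171
δ_res = (-18.4 + 1000) × 1.010171 − 1000 = 991.584 − 1000 = -8.42 per mil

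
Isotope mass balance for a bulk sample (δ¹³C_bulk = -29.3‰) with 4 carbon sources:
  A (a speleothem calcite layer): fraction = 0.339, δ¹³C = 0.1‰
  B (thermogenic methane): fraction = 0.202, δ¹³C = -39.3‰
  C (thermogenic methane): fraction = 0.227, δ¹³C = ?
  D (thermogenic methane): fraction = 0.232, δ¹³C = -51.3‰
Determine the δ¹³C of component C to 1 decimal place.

Isotope mass balance: δ_bulk = Σ fᵢ·δᵢ.
-29.3 = 0.339×(0.1) + 0.202×(-39.3) + 0.227×δ_C + 0.232×(-51.3)
0.227·δ_C = -29.3 − (-19.806) = -9.494
δ_C = -9.494 / 0.227 = -41.82‰

-41.8‰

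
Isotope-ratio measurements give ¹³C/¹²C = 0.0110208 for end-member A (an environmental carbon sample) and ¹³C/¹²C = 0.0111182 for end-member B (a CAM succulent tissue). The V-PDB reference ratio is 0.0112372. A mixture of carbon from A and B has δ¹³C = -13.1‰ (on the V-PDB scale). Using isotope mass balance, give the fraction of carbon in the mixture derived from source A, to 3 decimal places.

0.290

δ_A = (0.0110208/0.0112372 − 1)×1000 = (0.980743 − 1)×1000 = -19.257‰
δ_B = (0.0111182/0.0112372 − 1)×1000 = (0.989410 − 1)×1000 = -10.590‰
f_A = (δ_mix − δ_B)/(δ_A − δ_B) = (-13.1 − (-10.590))/(-19.257 − (-10.590))
f_A = -2.510 / -8.668 = 0.2896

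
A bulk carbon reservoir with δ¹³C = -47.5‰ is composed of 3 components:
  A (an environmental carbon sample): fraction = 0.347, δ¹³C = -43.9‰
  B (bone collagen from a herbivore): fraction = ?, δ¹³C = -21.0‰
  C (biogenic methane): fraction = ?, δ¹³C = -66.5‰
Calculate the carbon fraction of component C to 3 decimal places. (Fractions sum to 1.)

Let f_C and f_B be the unknown fractions; fractions sum to 1 so f_C + f_B = 0.653.
Mass balance: Σ fᵢ·δᵢ = δ_bulk ⇒ f_C·(-66.5) + f_B·(-21.0) = -47.5 − (-15.233) = -32.267
Substitute f_B = 0.653 − f_C:
f_C·(-66.5 − -21.0) = -32.267 − 0.653×(-21.0) = -18.554
f_C = -18.554 / -45.5 = 0.4078

0.408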